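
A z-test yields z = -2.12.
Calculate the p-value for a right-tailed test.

Answer: p-value ≈ 0.9830

Derivation:
For z = -2.12:
p = P(Z > -2.12) = 1 - Φ(-2.12) = 0.9830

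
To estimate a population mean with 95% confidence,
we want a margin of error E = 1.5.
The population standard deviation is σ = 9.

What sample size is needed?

Answer: n = 139

Derivation:
z_0.025 = 1.960
n = (z×σ/E)² = (1.960×9/1.5)²
n = 138.2976
Round up: n = 139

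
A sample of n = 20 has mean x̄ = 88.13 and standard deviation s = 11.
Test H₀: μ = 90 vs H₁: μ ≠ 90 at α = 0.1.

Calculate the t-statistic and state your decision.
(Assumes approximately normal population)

df = n - 1 = 19
SE = s/√n = 11/√20 = 2.4597
t = (x̄ - μ₀)/SE = (88.13 - 90)/2.4597 = -0.7603
Critical value: t_{0.05,19} = ±1.729
p-value ≈ 0.4564
Decision: fail to reject H₀

Answer: t = -0.7603, fail to reject H₀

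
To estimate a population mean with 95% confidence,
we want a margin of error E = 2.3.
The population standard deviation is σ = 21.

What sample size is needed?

z_0.025 = 1.960
n = (z×σ/E)² = (1.960×21/2.3)²
n = 320.2544
Round up: n = 321

Answer: n = 321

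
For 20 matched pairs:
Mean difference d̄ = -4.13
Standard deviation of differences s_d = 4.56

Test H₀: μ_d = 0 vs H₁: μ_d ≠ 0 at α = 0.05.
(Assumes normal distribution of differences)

df = n - 1 = 19
SE = s_d/√n = 4.56/√20 = 1.0196
t = d̄/SE = -4.13/1.0196 = -4.0506
Critical value: t_{0.025,19} = ±2.093
p-value ≈ 0.0007
Decision: reject H₀

Answer: t = -4.0506, reject H₀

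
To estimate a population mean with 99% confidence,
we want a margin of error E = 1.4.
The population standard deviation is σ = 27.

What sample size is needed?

z_0.005 = 2.576
n = (z×σ/E)² = (2.576×27/1.4)²
n = 2468.1024
Round up: n = 2469

Answer: n = 2469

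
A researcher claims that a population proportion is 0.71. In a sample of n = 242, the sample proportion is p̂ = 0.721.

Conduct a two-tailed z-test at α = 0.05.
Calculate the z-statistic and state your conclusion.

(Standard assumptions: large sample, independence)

H₀: p = 0.71, H₁: p ≠ 0.71
Standard error: SE = √(p₀(1-p₀)/n) = √(0.71×0.29/242) = 0.029169
z-statistic: z = (p̂ - p₀)/SE = (0.721 - 0.71)/0.029169 = 0.3771
Critical value: z_0.025 = ±1.960
p-value = 0.7061
Decision: fail to reject H₀ at α = 0.05

Answer: z = 0.3771, fail to reject H₀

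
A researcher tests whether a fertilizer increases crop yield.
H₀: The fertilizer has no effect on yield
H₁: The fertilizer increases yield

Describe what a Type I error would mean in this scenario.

Answer: Concluding the fertilizer works when it doesn't

Derivation:
A Type I error (probability α) occurs when we reject a true H₀.
A Type II error (probability β) occurs when we fail to reject a false H₀.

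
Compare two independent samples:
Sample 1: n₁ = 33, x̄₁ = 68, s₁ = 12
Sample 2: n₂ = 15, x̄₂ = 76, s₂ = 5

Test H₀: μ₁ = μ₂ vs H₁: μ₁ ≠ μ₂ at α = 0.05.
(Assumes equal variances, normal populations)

Pooled variance: s²_p = [32×12² + 14×5²]/(46) = 107.7826
s_p = 10.3818
SE = s_p×√(1/n₁ + 1/n₂) = 10.3818×√(1/33 + 1/15) = 3.2329
t = (x̄₁ - x̄₂)/SE = (68 - 76)/3.2329 = -2.4746
df = 46, t-critical = ±2.013
Decision: reject H₀

Answer: t = -2.4746, reject H₀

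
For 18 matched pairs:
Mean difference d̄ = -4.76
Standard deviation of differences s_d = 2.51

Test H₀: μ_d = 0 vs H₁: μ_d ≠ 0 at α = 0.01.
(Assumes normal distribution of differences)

Answer: t = -8.0460, reject H₀

Derivation:
df = n - 1 = 17
SE = s_d/√n = 2.51/√18 = 0.5916
t = d̄/SE = -4.76/0.5916 = -8.0460
Critical value: t_{0.005,17} = ±2.898
p-value < 0.0001
Decision: reject H₀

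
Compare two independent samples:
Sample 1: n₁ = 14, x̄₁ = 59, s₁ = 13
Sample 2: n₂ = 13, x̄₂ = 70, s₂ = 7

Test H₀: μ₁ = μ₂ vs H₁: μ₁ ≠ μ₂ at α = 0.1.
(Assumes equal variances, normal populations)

Pooled variance: s²_p = [13×13² + 12×7²]/(25) = 111.4000
s_p = 10.5546
SE = s_p×√(1/n₁ + 1/n₂) = 10.5546×√(1/14 + 1/13) = 4.0653
t = (x̄₁ - x̄₂)/SE = (59 - 70)/4.0653 = -2.7058
df = 25, t-critical = ±1.708
Decision: reject H₀

Answer: t = -2.7058, reject H₀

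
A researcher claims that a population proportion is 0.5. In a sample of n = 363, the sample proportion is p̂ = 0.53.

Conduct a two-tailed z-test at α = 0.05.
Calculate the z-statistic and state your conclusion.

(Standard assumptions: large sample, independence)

Answer: z = 1.1432, fail to reject H₀

Derivation:
H₀: p = 0.5, H₁: p ≠ 0.5
Standard error: SE = √(p₀(1-p₀)/n) = √(0.5×0.5/363) = 0.026243
z-statistic: z = (p̂ - p₀)/SE = (0.53 - 0.5)/0.026243 = 1.1432
Critical value: z_0.025 = ±1.960
p-value = 0.2530
Decision: fail to reject H₀ at α = 0.05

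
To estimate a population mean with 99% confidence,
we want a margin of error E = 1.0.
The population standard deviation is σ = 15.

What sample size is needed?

z_0.005 = 2.576
n = (z×σ/E)² = (2.576×15/1.0)²
n = 1493.0496
Round up: n = 1494

Answer: n = 1494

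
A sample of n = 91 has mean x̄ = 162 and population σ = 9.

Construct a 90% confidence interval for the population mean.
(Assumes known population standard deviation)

Confidence level: 90%, α = 0.1
z_0.05 = 1.645
SE = σ/√n = 9/√91 = 0.9435
Margin of error = 1.645 × 0.9435 = 1.5521
CI: x̄ ± margin = 162 ± 1.5521
CI: (160.4479, 163.5521)

Answer: (160.4479, 163.5521)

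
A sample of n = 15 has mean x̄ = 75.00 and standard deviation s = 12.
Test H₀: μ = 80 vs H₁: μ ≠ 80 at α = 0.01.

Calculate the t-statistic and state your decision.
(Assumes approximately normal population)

df = n - 1 = 14
SE = s/√n = 12/√15 = 3.0984
t = (x̄ - μ₀)/SE = (75.00 - 80)/3.0984 = -1.6137
Critical value: t_{0.005,14} = ±2.977
p-value ≈ 0.1289
Decision: fail to reject H₀

Answer: t = -1.6137, fail to reject H₀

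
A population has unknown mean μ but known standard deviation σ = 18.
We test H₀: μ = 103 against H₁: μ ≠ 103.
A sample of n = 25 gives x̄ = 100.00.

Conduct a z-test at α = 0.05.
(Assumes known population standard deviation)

Standard error: SE = σ/√n = 18/√25 = 3.6000
z-statistic: z = (x̄ - μ₀)/SE = (100.00 - 103)/3.6000 = -0.8333
Critical value: ±1.960
p-value = 0.4047
Decision: fail to reject H₀

Answer: z = -0.8333, fail to reject H₀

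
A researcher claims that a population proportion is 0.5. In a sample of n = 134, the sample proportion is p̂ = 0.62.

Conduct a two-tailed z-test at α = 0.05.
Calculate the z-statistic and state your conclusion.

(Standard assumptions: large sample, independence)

Answer: z = 2.7782, reject H₀

Derivation:
H₀: p = 0.5, H₁: p ≠ 0.5
Standard error: SE = √(p₀(1-p₀)/n) = √(0.5×0.5/134) = 0.043193
z-statistic: z = (p̂ - p₀)/SE = (0.62 - 0.5)/0.043193 = 2.7782
Critical value: z_0.025 = ±1.960
p-value = 0.0055
Decision: reject H₀ at α = 0.05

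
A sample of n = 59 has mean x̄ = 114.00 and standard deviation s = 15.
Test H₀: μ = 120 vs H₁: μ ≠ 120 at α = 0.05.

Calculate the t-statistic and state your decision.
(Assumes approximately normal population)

df = n - 1 = 58
SE = s/√n = 15/√59 = 1.9528
t = (x̄ - μ₀)/SE = (114.00 - 120)/1.9528 = -3.0725
Critical value: t_{0.025,58} = ±2.002
p-value ≈ 0.0032
Decision: reject H₀

Answer: t = -3.0725, reject H₀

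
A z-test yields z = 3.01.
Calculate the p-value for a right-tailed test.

Answer: p-value ≈ 0.0013

Derivation:
For z = 3.01:
p = P(Z > 3.01) = 1 - Φ(3.01) = 0.0013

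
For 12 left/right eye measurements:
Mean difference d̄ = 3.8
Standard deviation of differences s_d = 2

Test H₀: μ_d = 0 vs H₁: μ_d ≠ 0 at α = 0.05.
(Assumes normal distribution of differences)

Answer: t = 6.5812, reject H₀

Derivation:
df = n - 1 = 11
SE = s_d/√n = 2/√12 = 0.5774
t = d̄/SE = 3.8/0.5774 = 6.5812
Critical value: t_{0.025,11} = ±2.201
p-value < 0.0001
Decision: reject H₀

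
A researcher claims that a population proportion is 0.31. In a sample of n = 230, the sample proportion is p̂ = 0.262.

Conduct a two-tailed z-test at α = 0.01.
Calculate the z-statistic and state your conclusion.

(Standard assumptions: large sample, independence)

H₀: p = 0.31, H₁: p ≠ 0.31
Standard error: SE = √(p₀(1-p₀)/n) = √(0.31×0.69/230) = 0.030496
z-statistic: z = (p̂ - p₀)/SE = (0.262 - 0.31)/0.030496 = -1.5740
Critical value: z_0.005 = ±2.576
p-value = 0.1155
Decision: fail to reject H₀ at α = 0.01

Answer: z = -1.5740, fail to reject H₀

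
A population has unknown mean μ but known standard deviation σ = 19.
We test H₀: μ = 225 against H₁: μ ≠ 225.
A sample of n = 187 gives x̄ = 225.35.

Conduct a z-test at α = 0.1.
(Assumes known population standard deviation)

Standard error: SE = σ/√n = 19/√187 = 1.3894
z-statistic: z = (x̄ - μ₀)/SE = (225.35 - 225)/1.3894 = 0.2519
Critical value: ±1.645
p-value = 0.8011
Decision: fail to reject H₀

Answer: z = 0.2519, fail to reject H₀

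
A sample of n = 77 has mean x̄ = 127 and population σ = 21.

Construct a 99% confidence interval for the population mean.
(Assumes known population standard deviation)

Confidence level: 99%, α = 0.01
z_0.005 = 2.576
SE = σ/√n = 21/√77 = 2.3932
Margin of error = 2.576 × 2.3932 = 6.1649
CI: x̄ ± margin = 127 ± 6.1649
CI: (120.8351, 133.1649)

Answer: (120.8351, 133.1649)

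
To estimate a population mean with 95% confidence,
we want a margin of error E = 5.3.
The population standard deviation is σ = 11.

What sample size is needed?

Answer: n = 17

Derivation:
z_0.025 = 1.960
n = (z×σ/E)² = (1.960×11/5.3)²
n = 16.5480
Round up: n = 17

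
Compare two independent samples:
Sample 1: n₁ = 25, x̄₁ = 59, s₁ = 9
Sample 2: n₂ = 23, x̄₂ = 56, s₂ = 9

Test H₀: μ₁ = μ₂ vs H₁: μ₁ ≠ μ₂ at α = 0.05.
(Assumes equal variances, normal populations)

Pooled variance: s²_p = [24×9² + 22×9²]/(46) = 81.0000
s_p = 9.0000
SE = s_p×√(1/n₁ + 1/n₂) = 9.0000×√(1/25 + 1/23) = 2.6003
t = (x̄₁ - x̄₂)/SE = (59 - 56)/2.6003 = 1.1537
df = 46, t-critical = ±2.013
Decision: fail to reject H₀

Answer: t = 1.1537, fail to reject H₀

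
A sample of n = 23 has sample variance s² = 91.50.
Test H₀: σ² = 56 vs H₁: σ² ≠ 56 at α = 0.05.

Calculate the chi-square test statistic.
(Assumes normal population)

Answer: χ² = 35.9464, fail to reject H₀

Derivation:
df = n - 1 = 22
χ² = (n-1)s²/σ₀² = 22×91.50/56 = 35.9464
Critical values: χ²_{0.975,22} = 10.982, χ²_{0.025,22} = 36.781
Rejection region: χ² < 10.982 or χ² > 36.781
Decision: fail to reject H₀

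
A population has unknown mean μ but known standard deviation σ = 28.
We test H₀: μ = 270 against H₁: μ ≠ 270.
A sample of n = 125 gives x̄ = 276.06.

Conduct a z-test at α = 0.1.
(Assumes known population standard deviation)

Answer: z = 2.4197, reject H₀

Derivation:
Standard error: SE = σ/√n = 28/√125 = 2.5044
z-statistic: z = (x̄ - μ₀)/SE = (276.06 - 270)/2.5044 = 2.4197
Critical value: ±1.645
p-value = 0.0155
Decision: reject H₀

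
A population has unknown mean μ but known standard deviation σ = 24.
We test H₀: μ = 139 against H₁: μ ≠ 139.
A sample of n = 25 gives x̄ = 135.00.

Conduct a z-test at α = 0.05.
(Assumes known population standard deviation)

Standard error: SE = σ/√n = 24/√25 = 4.8000
z-statistic: z = (x̄ - μ₀)/SE = (135.00 - 139)/4.8000 = -0.8333
Critical value: ±1.960
p-value = 0.4047
Decision: fail to reject H₀

Answer: z = -0.8333, fail to reject H₀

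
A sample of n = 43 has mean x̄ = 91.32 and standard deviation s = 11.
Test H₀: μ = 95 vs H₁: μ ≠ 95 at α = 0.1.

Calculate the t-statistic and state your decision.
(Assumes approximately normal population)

df = n - 1 = 42
SE = s/√n = 11/√43 = 1.6775
t = (x̄ - μ₀)/SE = (91.32 - 95)/1.6775 = -2.1937
Critical value: t_{0.05,42} = ±1.682
p-value ≈ 0.0338
Decision: reject H₀

Answer: t = -2.1937, reject H₀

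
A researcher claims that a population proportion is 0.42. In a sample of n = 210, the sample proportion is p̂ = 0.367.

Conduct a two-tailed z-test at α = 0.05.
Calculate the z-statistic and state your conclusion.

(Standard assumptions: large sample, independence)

H₀: p = 0.42, H₁: p ≠ 0.42
Standard error: SE = √(p₀(1-p₀)/n) = √(0.42×0.58/210) = 0.034059
z-statistic: z = (p̂ - p₀)/SE = (0.367 - 0.42)/0.034059 = -1.5561
Critical value: z_0.025 = ±1.960
p-value = 0.1197
Decision: fail to reject H₀ at α = 0.05

Answer: z = -1.5561, fail to reject H₀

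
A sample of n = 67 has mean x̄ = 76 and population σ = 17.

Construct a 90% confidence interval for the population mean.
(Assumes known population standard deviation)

Confidence level: 90%, α = 0.1
z_0.05 = 1.645
SE = σ/√n = 17/√67 = 2.0769
Margin of error = 1.645 × 2.0769 = 3.4165
CI: x̄ ± margin = 76 ± 3.4165
CI: (72.5835, 79.4165)

Answer: (72.5835, 79.4165)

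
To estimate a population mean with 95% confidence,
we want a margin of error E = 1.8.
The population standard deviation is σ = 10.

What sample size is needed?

z_0.025 = 1.960
n = (z×σ/E)² = (1.960×10/1.8)²
n = 118.5679
Round up: n = 119

Answer: n = 119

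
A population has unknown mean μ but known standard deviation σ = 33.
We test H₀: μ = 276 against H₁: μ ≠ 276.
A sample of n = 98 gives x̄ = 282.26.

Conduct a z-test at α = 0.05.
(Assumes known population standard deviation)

Standard error: SE = σ/√n = 33/√98 = 3.3335
z-statistic: z = (x̄ - μ₀)/SE = (282.26 - 276)/3.3335 = 1.8779
Critical value: ±1.960
p-value = 0.0604
Decision: fail to reject H₀

Answer: z = 1.8779, fail to reject H₀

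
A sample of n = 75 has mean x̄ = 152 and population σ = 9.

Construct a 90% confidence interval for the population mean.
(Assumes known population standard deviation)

Confidence level: 90%, α = 0.1
z_0.05 = 1.645
SE = σ/√n = 9/√75 = 1.0392
Margin of error = 1.645 × 1.0392 = 1.7095
CI: x̄ ± margin = 152 ± 1.7095
CI: (150.2905, 153.7095)

Answer: (150.2905, 153.7095)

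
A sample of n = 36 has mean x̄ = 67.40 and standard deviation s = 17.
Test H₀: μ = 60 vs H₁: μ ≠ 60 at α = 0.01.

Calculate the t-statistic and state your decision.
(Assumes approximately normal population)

Answer: t = 2.6118, fail to reject H₀

Derivation:
df = n - 1 = 35
SE = s/√n = 17/√36 = 2.8333
t = (x̄ - μ₀)/SE = (67.40 - 60)/2.8333 = 2.6118
Critical value: t_{0.005,35} = ±2.724
p-value ≈ 0.0132
Decision: fail to reject H₀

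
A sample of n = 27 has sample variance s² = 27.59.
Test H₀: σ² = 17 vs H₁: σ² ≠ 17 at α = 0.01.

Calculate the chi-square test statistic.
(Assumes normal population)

Answer: χ² = 42.1965, fail to reject H₀

Derivation:
df = n - 1 = 26
χ² = (n-1)s²/σ₀² = 26×27.59/17 = 42.1965
Critical values: χ²_{0.995,26} = 11.160, χ²_{0.005,26} = 48.290
Rejection region: χ² < 11.160 or χ² > 48.290
Decision: fail to reject H₀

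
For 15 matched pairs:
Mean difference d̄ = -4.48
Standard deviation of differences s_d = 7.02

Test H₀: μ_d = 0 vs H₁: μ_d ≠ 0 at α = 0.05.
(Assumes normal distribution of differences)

Answer: t = -2.4716, reject H₀

Derivation:
df = n - 1 = 14
SE = s_d/√n = 7.02/√15 = 1.8126
t = d̄/SE = -4.48/1.8126 = -2.4716
Critical value: t_{0.025,14} = ±2.145
p-value ≈ 0.0269
Decision: reject H₀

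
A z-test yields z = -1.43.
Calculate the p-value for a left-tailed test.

For z = -1.43:
p = P(Z < -1.43) = Φ(-1.43) = 0.0764

Answer: p-value ≈ 0.0764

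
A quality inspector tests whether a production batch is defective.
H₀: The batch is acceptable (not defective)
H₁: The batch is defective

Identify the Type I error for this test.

Answer: Rejecting an acceptable batch

Derivation:
Type I error (α): Rejecting H₀ when H₀ is true
Type II error (β): Failing to reject H₀ when H₁ is true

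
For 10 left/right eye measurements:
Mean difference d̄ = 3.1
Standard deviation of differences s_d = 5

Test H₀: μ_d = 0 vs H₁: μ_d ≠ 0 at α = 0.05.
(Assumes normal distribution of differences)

df = n - 1 = 9
SE = s_d/√n = 5/√10 = 1.5811
t = d̄/SE = 3.1/1.5811 = 1.9607
Critical value: t_{0.025,9} = ±2.262
p-value ≈ 0.0816
Decision: fail to reject H₀

Answer: t = 1.9607, fail to reject H₀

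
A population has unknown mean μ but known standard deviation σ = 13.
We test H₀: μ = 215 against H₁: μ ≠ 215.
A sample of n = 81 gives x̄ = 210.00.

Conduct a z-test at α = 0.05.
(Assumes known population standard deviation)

Answer: z = -3.4616, reject H₀

Derivation:
Standard error: SE = σ/√n = 13/√81 = 1.4444
z-statistic: z = (x̄ - μ₀)/SE = (210.00 - 215)/1.4444 = -3.4616
Critical value: ±1.960
p-value = 0.0005
Decision: reject H₀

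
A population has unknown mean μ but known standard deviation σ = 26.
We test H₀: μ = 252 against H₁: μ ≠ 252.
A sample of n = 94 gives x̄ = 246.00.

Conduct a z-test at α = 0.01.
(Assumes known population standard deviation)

Answer: z = -2.2374, fail to reject H₀

Derivation:
Standard error: SE = σ/√n = 26/√94 = 2.6817
z-statistic: z = (x̄ - μ₀)/SE = (246.00 - 252)/2.6817 = -2.2374
Critical value: ±2.576
p-value = 0.0253
Decision: fail to reject H₀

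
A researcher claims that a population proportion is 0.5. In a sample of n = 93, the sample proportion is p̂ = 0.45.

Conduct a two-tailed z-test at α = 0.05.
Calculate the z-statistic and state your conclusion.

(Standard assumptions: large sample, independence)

H₀: p = 0.5, H₁: p ≠ 0.5
Standard error: SE = √(p₀(1-p₀)/n) = √(0.5×0.5/93) = 0.051848
z-statistic: z = (p̂ - p₀)/SE = (0.45 - 0.5)/0.051848 = -0.9644
Critical value: z_0.025 = ±1.960
p-value = 0.3348
Decision: fail to reject H₀ at α = 0.05

Answer: z = -0.9644, fail to reject H₀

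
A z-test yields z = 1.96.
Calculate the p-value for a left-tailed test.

For z = 1.96:
p = P(Z < 1.96) = Φ(1.96) = 0.9750

Answer: p-value ≈ 0.9750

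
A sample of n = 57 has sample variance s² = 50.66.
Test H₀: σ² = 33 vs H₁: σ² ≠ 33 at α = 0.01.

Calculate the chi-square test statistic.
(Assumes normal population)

df = n - 1 = 56
χ² = (n-1)s²/σ₀² = 56×50.66/33 = 85.9685
Critical values: χ²_{0.995,56} = 32.490, χ²_{0.005,56} = 86.994
Rejection region: χ² < 32.490 or χ² > 86.994
Decision: fail to reject H₀

Answer: χ² = 85.9685, fail to reject H₀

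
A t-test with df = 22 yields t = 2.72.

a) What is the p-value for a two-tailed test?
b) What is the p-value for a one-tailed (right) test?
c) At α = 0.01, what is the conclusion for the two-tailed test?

Answer: a) 0.0125, b) 0.0063, c) fail to reject H₀

Derivation:
Using t-distribution with df = 22:
a) Two-tailed: p = 2×P(T > 2.72) = 0.0125
b) One-tailed: p = P(T > 2.72) = 0.0063
c) 0.0125 ≥ 0.01, fail to reject H₀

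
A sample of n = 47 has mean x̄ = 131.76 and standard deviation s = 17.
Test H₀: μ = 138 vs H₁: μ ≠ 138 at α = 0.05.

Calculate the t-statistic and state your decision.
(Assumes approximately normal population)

Answer: t = -2.5164, reject H₀

Derivation:
df = n - 1 = 46
SE = s/√n = 17/√47 = 2.4797
t = (x̄ - μ₀)/SE = (131.76 - 138)/2.4797 = -2.5164
Critical value: t_{0.025,46} = ±2.013
p-value ≈ 0.0154
Decision: reject H₀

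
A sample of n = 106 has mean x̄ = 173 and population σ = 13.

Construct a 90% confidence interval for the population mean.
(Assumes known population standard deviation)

Confidence level: 90%, α = 0.1
z_0.05 = 1.645
SE = σ/√n = 13/√106 = 1.2627
Margin of error = 1.645 × 1.2627 = 2.0771
CI: x̄ ± margin = 173 ± 2.0771
CI: (170.9229, 175.0771)

Answer: (170.9229, 175.0771)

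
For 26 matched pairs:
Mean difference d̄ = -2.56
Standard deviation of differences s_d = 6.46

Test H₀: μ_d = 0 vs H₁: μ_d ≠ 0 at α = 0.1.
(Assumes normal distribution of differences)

Answer: t = -2.0207, reject H₀

Derivation:
df = n - 1 = 25
SE = s_d/√n = 6.46/√26 = 1.2669
t = d̄/SE = -2.56/1.2669 = -2.0207
Critical value: t_{0.05,25} = ±1.708
p-value ≈ 0.0541
Decision: reject H₀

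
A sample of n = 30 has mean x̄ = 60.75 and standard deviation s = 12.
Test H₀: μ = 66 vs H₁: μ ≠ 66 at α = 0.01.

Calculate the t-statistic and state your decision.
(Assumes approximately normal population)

df = n - 1 = 29
SE = s/√n = 12/√30 = 2.1909
t = (x̄ - μ₀)/SE = (60.75 - 66)/2.1909 = -2.3963
Critical value: t_{0.005,29} = ±2.756
p-value ≈ 0.0232
Decision: fail to reject H₀

Answer: t = -2.3963, fail to reject H₀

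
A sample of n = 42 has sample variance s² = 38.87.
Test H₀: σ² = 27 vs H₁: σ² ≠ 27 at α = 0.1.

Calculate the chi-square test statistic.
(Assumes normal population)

df = n - 1 = 41
χ² = (n-1)s²/σ₀² = 41×38.87/27 = 59.0248
Critical values: χ²_{0.95,41} = 27.326, χ²_{0.05,41} = 56.942
Rejection region: χ² < 27.326 or χ² > 56.942
Decision: reject H₀

Answer: χ² = 59.0248, reject H₀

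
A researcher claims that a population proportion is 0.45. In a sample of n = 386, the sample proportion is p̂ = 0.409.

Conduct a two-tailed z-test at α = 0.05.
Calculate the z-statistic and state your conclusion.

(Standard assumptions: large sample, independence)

H₀: p = 0.45, H₁: p ≠ 0.45
Standard error: SE = √(p₀(1-p₀)/n) = √(0.45×0.55/386) = 0.025322
z-statistic: z = (p̂ - p₀)/SE = (0.409 - 0.45)/0.025322 = -1.6191
Critical value: z_0.025 = ±1.960
p-value = 0.1054
Decision: fail to reject H₀ at α = 0.05

Answer: z = -1.6191, fail to reject H₀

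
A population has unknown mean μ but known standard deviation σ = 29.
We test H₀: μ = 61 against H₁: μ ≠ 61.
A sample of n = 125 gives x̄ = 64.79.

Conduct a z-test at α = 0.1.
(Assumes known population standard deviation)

Answer: z = 1.4612, fail to reject H₀

Derivation:
Standard error: SE = σ/√n = 29/√125 = 2.5938
z-statistic: z = (x̄ - μ₀)/SE = (64.79 - 61)/2.5938 = 1.4612
Critical value: ±1.645
p-value = 0.1440
Decision: fail to reject H₀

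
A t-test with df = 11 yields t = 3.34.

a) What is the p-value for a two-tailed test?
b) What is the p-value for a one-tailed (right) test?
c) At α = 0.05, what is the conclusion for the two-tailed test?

Using t-distribution with df = 11:
a) Two-tailed: p = 2×P(T > 3.34) = 0.0066
b) One-tailed: p = P(T > 3.34) = 0.0033
c) 0.0066 < 0.05, reject H₀

Answer: a) 0.0066, b) 0.0033, c) reject H₀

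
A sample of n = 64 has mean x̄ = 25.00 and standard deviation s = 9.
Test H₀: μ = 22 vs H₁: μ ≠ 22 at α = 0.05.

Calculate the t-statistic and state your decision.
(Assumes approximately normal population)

df = n - 1 = 63
SE = s/√n = 9/√64 = 1.1250
t = (x̄ - μ₀)/SE = (25.00 - 22)/1.1250 = 2.6667
Critical value: t_{0.025,63} = ±1.998
p-value ≈ 0.0097
Decision: reject H₀

Answer: t = 2.6667, reject H₀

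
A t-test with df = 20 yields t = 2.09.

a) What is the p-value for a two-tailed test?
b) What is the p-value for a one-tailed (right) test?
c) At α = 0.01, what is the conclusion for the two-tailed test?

Using t-distribution with df = 20:
a) Two-tailed: p = 2×P(T > 2.09) = 0.0496
b) One-tailed: p = P(T > 2.09) = 0.0248
c) 0.0496 ≥ 0.01, fail to reject H₀

Answer: a) 0.0496, b) 0.0248, c) fail to reject H₀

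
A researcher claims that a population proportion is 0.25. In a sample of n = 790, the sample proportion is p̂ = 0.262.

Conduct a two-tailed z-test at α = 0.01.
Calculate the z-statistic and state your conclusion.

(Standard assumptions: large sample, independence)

H₀: p = 0.25, H₁: p ≠ 0.25
Standard error: SE = √(p₀(1-p₀)/n) = √(0.25×0.75/790) = 0.015406
z-statistic: z = (p̂ - p₀)/SE = (0.262 - 0.25)/0.015406 = 0.7789
Critical value: z_0.005 = ±2.576
p-value = 0.4360
Decision: fail to reject H₀ at α = 0.01

Answer: z = 0.7789, fail to reject H₀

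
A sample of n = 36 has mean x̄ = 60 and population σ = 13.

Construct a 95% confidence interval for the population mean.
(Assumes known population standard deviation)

Answer: (55.7533, 64.2467)

Derivation:
Confidence level: 95%, α = 0.05
z_0.025 = 1.960
SE = σ/√n = 13/√36 = 2.1667
Margin of error = 1.960 × 2.1667 = 4.2467
CI: x̄ ± margin = 60 ± 4.2467
CI: (55.7533, 64.2467)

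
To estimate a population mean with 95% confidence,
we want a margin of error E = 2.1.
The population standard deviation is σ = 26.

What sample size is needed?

Answer: n = 589

Derivation:
z_0.025 = 1.960
n = (z×σ/E)² = (1.960×26/2.1)²
n = 588.8711
Round up: n = 589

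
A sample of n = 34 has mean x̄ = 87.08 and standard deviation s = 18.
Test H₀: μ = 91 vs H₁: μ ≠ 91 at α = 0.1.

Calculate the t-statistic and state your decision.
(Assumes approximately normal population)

Answer: t = -1.2698, fail to reject H₀

Derivation:
df = n - 1 = 33
SE = s/√n = 18/√34 = 3.0870
t = (x̄ - μ₀)/SE = (87.08 - 91)/3.0870 = -1.2698
Critical value: t_{0.05,33} = ±1.692
p-value ≈ 0.2130
Decision: fail to reject H₀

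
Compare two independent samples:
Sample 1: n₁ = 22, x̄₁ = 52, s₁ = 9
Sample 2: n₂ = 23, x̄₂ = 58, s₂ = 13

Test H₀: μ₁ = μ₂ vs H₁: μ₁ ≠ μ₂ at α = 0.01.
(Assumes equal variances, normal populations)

Pooled variance: s²_p = [21×9² + 22×13²]/(43) = 126.0233
s_p = 11.2260
SE = s_p×√(1/n₁ + 1/n₂) = 11.2260×√(1/22 + 1/23) = 3.3478
t = (x̄₁ - x̄₂)/SE = (52 - 58)/3.3478 = -1.7922
df = 43, t-critical = ±2.695
Decision: fail to reject H₀

Answer: t = -1.7922, fail to reject H₀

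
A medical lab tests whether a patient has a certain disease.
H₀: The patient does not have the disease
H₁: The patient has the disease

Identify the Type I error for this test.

Type I error (α): Rejecting H₀ when H₀ is true
Type II error (β): Failing to reject H₀ when H₁ is true

Answer: Diagnosing a healthy patient as having the disease (false positive)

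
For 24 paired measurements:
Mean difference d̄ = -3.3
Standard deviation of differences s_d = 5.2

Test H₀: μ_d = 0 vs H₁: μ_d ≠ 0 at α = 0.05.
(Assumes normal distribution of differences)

Answer: t = -3.1091, reject H₀

Derivation:
df = n - 1 = 23
SE = s_d/√n = 5.2/√24 = 1.0614
t = d̄/SE = -3.3/1.0614 = -3.1091
Critical value: t_{0.025,23} = ±2.069
p-value ≈ 0.0049
Decision: reject H₀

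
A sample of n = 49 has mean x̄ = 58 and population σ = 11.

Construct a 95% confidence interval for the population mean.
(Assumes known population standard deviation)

Answer: (54.9201, 61.0799)

Derivation:
Confidence level: 95%, α = 0.05
z_0.025 = 1.960
SE = σ/√n = 11/√49 = 1.5714
Margin of error = 1.960 × 1.5714 = 3.0799
CI: x̄ ± margin = 58 ± 3.0799
CI: (54.9201, 61.0799)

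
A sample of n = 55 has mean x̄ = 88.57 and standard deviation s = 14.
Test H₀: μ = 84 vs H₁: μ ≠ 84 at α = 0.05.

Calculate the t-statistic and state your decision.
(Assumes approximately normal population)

df = n - 1 = 54
SE = s/√n = 14/√55 = 1.8878
t = (x̄ - μ₀)/SE = (88.57 - 84)/1.8878 = 2.4208
Critical value: t_{0.025,54} = ±2.005
p-value ≈ 0.0189
Decision: reject H₀

Answer: t = 2.4208, reject H₀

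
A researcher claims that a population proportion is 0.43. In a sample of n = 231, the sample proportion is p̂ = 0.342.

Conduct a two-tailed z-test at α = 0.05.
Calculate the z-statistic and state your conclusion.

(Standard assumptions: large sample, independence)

Answer: z = -2.7015, reject H₀

Derivation:
H₀: p = 0.43, H₁: p ≠ 0.43
Standard error: SE = √(p₀(1-p₀)/n) = √(0.43×0.57/231) = 0.032574
z-statistic: z = (p̂ - p₀)/SE = (0.342 - 0.43)/0.032574 = -2.7015
Critical value: z_0.025 = ±1.960
p-value = 0.0069
Decision: reject H₀ at α = 0.05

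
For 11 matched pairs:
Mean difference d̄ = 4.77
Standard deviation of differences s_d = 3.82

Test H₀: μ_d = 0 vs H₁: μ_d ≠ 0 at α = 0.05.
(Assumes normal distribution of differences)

df = n - 1 = 10
SE = s_d/√n = 3.82/√11 = 1.1518
t = d̄/SE = 4.77/1.1518 = 4.1413
Critical value: t_{0.025,10} = ±2.228
p-value ≈ 0.0020
Decision: reject H₀

Answer: t = 4.1413, reject H₀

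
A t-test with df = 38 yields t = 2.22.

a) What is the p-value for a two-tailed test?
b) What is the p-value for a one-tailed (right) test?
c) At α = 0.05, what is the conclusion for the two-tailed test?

Using t-distribution with df = 38:
a) Two-tailed: p = 2×P(T > 2.22) = 0.0325
b) One-tailed: p = P(T > 2.22) = 0.0162
c) 0.0325 < 0.05, reject H₀

Answer: a) 0.0325, b) 0.0162, c) reject H₀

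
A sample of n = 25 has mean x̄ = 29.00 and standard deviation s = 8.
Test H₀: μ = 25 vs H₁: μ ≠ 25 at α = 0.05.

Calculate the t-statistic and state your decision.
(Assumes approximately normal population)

df = n - 1 = 24
SE = s/√n = 8/√25 = 1.6000
t = (x̄ - μ₀)/SE = (29.00 - 25)/1.6000 = 2.5000
Critical value: t_{0.025,24} = ±2.064
p-value ≈ 0.0197
Decision: reject H₀

Answer: t = 2.5000, reject H₀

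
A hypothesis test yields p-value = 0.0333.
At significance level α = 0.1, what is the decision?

Compare p-value to α:
0.0333 < 0.1
Decision: reject H₀

Answer: reject H₀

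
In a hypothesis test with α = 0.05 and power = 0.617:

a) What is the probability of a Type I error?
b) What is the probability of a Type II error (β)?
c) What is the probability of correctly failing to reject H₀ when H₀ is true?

Answer: a) 0.05, b) 0.383, c) 0.95

Derivation:
a) Type I error probability = α = 0.05
b) Power = P(reject H₀ | H₁ true) = 1 - β = 0.617, so Type II error probability = β = 1 - Power = 0.383
c) P(fail to reject H₀ | H₀ true) = 1 - α = 0.95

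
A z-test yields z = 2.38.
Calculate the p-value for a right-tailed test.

For z = 2.38:
p = P(Z > 2.38) = 1 - Φ(2.38) = 0.0087

Answer: p-value ≈ 0.0087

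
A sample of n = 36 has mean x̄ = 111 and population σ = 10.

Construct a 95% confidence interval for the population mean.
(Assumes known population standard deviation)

Answer: (107.7333, 114.2667)

Derivation:
Confidence level: 95%, α = 0.05
z_0.025 = 1.960
SE = σ/√n = 10/√36 = 1.6667
Margin of error = 1.960 × 1.6667 = 3.2667
CI: x̄ ± margin = 111 ± 3.2667
CI: (107.7333, 114.2667)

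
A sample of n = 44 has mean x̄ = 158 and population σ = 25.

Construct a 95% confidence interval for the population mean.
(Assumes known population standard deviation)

Confidence level: 95%, α = 0.05
z_0.025 = 1.960
SE = σ/√n = 25/√44 = 3.7689
Margin of error = 1.960 × 3.7689 = 7.3870
CI: x̄ ± margin = 158 ± 7.3870
CI: (150.6130, 165.3870)

Answer: (150.6130, 165.3870)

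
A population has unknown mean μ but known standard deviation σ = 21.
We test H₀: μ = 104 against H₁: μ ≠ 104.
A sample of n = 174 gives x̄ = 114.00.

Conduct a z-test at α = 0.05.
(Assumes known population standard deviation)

Answer: z = 6.2814, reject H₀

Derivation:
Standard error: SE = σ/√n = 21/√174 = 1.5920
z-statistic: z = (x̄ - μ₀)/SE = (114.00 - 104)/1.5920 = 6.2814
Critical value: ±1.960
p-value < 0.0001
Decision: reject H₀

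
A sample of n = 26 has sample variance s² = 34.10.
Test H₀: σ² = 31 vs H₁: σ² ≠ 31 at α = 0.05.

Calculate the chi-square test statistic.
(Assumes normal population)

Answer: χ² = 27.5000, fail to reject H₀

Derivation:
df = n - 1 = 25
χ² = (n-1)s²/σ₀² = 25×34.10/31 = 27.5000
Critical values: χ²_{0.975,25} = 13.120, χ²_{0.025,25} = 40.646
Rejection region: χ² < 13.120 or χ² > 40.646
Decision: fail to reject H₀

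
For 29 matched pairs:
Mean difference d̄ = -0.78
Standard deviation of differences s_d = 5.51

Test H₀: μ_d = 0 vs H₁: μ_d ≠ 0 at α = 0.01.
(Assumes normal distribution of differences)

df = n - 1 = 28
SE = s_d/√n = 5.51/√29 = 1.0232
t = d̄/SE = -0.78/1.0232 = -0.7623
Critical value: t_{0.005,28} = ±2.763
p-value ≈ 0.4523
Decision: fail to reject H₀

Answer: t = -0.7623, fail to reject H₀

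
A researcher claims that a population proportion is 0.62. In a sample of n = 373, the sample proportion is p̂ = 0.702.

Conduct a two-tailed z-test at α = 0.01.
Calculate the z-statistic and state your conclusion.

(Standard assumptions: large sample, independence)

Answer: z = 3.2628, reject H₀

Derivation:
H₀: p = 0.62, H₁: p ≠ 0.62
Standard error: SE = √(p₀(1-p₀)/n) = √(0.62×0.38/373) = 0.025132
z-statistic: z = (p̂ - p₀)/SE = (0.702 - 0.62)/0.025132 = 3.2628
Critical value: z_0.005 = ±2.576
p-value = 0.0011
Decision: reject H₀ at α = 0.01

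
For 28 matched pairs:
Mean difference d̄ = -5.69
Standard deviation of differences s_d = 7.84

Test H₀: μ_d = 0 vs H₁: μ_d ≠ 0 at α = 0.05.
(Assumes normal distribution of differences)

df = n - 1 = 27
SE = s_d/√n = 7.84/√28 = 1.4816
t = d̄/SE = -5.69/1.4816 = -3.8404
Critical value: t_{0.025,27} = ±2.052
p-value ≈ 0.0007
Decision: reject H₀

Answer: t = -3.8404, reject H₀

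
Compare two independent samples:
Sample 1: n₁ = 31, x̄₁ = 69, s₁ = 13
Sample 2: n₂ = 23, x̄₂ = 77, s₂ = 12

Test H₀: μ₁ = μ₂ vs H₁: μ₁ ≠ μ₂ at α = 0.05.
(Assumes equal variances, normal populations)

Answer: t = -2.3095, reject H₀

Derivation:
Pooled variance: s²_p = [30×13² + 22×12²]/(52) = 158.4231
s_p = 12.5866
SE = s_p×√(1/n₁ + 1/n₂) = 12.5866×√(1/31 + 1/23) = 3.4639
t = (x̄₁ - x̄₂)/SE = (69 - 77)/3.4639 = -2.3095
df = 52, t-critical = ±2.007
Decision: reject H₀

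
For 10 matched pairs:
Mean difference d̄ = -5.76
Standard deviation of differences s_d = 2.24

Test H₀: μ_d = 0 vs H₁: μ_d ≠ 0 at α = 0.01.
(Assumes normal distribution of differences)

Answer: t = -8.1310, reject H₀

Derivation:
df = n - 1 = 9
SE = s_d/√n = 2.24/√10 = 0.7084
t = d̄/SE = -5.76/0.7084 = -8.1310
Critical value: t_{0.005,9} = ±3.250
p-value < 0.0001
Decision: reject H₀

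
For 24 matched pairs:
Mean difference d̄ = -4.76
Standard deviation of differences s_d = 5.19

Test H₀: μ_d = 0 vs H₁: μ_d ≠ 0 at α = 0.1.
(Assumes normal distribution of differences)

df = n - 1 = 23
SE = s_d/√n = 5.19/√24 = 1.0594
t = d̄/SE = -4.76/1.0594 = -4.4931
Critical value: t_{0.05,23} = ±1.714
p-value ≈ 0.0002
Decision: reject H₀

Answer: t = -4.4931, reject H₀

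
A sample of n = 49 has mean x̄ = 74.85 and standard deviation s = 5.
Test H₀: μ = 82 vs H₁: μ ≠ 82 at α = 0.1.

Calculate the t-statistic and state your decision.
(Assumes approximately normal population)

Answer: t = -10.0098, reject H₀

Derivation:
df = n - 1 = 48
SE = s/√n = 5/√49 = 0.7143
t = (x̄ - μ₀)/SE = (74.85 - 82)/0.7143 = -10.0098
Critical value: t_{0.05,48} = ±1.677
p-value < 0.0001
Decision: reject H₀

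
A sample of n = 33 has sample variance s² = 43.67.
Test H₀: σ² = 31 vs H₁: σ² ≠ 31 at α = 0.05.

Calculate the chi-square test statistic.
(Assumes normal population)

Answer: χ² = 45.0787, fail to reject H₀

Derivation:
df = n - 1 = 32
χ² = (n-1)s²/σ₀² = 32×43.67/31 = 45.0787
Critical values: χ²_{0.975,32} = 18.291, χ²_{0.025,32} = 49.480
Rejection region: χ² < 18.291 or χ² > 49.480
Decision: fail to reject H₀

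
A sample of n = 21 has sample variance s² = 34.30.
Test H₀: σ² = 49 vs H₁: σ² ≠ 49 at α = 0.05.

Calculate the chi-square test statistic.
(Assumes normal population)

Answer: χ² = 14.0000, fail to reject H₀

Derivation:
df = n - 1 = 20
χ² = (n-1)s²/σ₀² = 20×34.30/49 = 14.0000
Critical values: χ²_{0.975,20} = 9.591, χ²_{0.025,20} = 34.170
Rejection region: χ² < 9.591 or χ² > 34.170
Decision: fail to reject H₀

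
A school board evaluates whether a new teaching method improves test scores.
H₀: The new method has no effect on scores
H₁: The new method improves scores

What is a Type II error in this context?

Answer: Failing to adopt an effective teaching method

Derivation:
Type I error: rejecting H₀ when it is actually true (false positive).
Type II error: failing to reject H₀ when H₁ is actually true (false negative).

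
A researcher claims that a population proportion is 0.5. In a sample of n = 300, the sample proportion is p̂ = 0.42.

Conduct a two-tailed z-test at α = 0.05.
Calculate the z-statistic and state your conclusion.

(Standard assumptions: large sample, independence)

H₀: p = 0.5, H₁: p ≠ 0.5
Standard error: SE = √(p₀(1-p₀)/n) = √(0.5×0.5/300) = 0.028868
z-statistic: z = (p̂ - p₀)/SE = (0.42 - 0.5)/0.028868 = -2.7712
Critical value: z_0.025 = ±1.960
p-value = 0.0056
Decision: reject H₀ at α = 0.05

Answer: z = -2.7712, reject H₀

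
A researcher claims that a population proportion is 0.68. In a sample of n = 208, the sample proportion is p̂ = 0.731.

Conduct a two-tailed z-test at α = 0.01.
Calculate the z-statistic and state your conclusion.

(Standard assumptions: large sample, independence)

H₀: p = 0.68, H₁: p ≠ 0.68
Standard error: SE = √(p₀(1-p₀)/n) = √(0.68×0.32/208) = 0.032344
z-statistic: z = (p̂ - p₀)/SE = (0.731 - 0.68)/0.032344 = 1.5768
Critical value: z_0.005 = ±2.576
p-value = 0.1148
Decision: fail to reject H₀ at α = 0.01

Answer: z = 1.5768, fail to reject H₀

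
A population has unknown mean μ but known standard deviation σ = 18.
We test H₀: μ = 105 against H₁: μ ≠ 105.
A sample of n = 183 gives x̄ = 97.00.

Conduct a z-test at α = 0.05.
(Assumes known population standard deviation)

Standard error: SE = σ/√n = 18/√183 = 1.3306
z-statistic: z = (x̄ - μ₀)/SE = (97.00 - 105)/1.3306 = -6.0123
Critical value: ±1.960
p-value < 0.0001
Decision: reject H₀

Answer: z = -6.0123, reject H₀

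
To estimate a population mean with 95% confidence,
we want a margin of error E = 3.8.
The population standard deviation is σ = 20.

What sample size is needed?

z_0.025 = 1.960
n = (z×σ/E)² = (1.960×20/3.8)²
n = 106.4155
Round up: n = 107

Answer: n = 107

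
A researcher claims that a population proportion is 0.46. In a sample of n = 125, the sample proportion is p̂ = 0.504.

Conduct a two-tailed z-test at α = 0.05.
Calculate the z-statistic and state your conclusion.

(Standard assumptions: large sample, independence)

Answer: z = 0.9870, fail to reject H₀

Derivation:
H₀: p = 0.46, H₁: p ≠ 0.46
Standard error: SE = √(p₀(1-p₀)/n) = √(0.46×0.54/125) = 0.044578
z-statistic: z = (p̂ - p₀)/SE = (0.504 - 0.46)/0.044578 = 0.9870
Critical value: z_0.025 = ±1.960
p-value = 0.3236
Decision: fail to reject H₀ at α = 0.05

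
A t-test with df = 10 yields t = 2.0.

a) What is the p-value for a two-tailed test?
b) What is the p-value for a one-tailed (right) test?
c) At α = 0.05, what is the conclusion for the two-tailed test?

Using t-distribution with df = 10:
a) Two-tailed: p = 2×P(T > 2.0) = 0.0734
b) One-tailed: p = P(T > 2.0) = 0.0367
c) 0.0734 ≥ 0.05, fail to reject H₀

Answer: a) 0.0734, b) 0.0367, c) fail to reject H₀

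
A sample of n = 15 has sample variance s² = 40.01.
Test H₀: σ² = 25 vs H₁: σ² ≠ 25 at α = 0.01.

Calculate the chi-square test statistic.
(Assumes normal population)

Answer: χ² = 22.4056, fail to reject H₀

Derivation:
df = n - 1 = 14
χ² = (n-1)s²/σ₀² = 14×40.01/25 = 22.4056
Critical values: χ²_{0.995,14} = 4.075, χ²_{0.005,14} = 31.319
Rejection region: χ² < 4.075 or χ² > 31.319
Decision: fail to reject H₀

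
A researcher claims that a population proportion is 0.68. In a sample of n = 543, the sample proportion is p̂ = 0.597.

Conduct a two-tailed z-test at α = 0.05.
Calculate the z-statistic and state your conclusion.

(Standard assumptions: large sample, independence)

H₀: p = 0.68, H₁: p ≠ 0.68
Standard error: SE = √(p₀(1-p₀)/n) = √(0.68×0.32/543) = 0.020018
z-statistic: z = (p̂ - p₀)/SE = (0.597 - 0.68)/0.020018 = -4.1463
Critical value: z_0.025 = ±1.960
p-value < 0.0001
Decision: reject H₀ at α = 0.05

Answer: z = -4.1463, reject H₀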